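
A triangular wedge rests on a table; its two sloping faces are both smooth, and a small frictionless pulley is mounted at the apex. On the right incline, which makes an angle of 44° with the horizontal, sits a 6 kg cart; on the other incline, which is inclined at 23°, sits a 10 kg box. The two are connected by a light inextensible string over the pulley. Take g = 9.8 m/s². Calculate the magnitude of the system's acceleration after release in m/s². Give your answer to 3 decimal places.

Resolve each weight along its own incline: the 6 kg mass has component 6 × 9.8 × sin 44° = 40.846 N down its slope, and the 10 kg mass has 10 × 9.8 × sin 23° = 38.292 N down its slope.
The 6 kg side's 40.846 N exceeds the other side's 38.292 N, so that mass slides down and the 10 kg mass slides up. Taking that direction as positive, Newton's second law for the whole system gives 40.846 − 38.292 = (6 + 10) a, so a = 2.554 / 16 = 0.1596 m/s².

0.160 m/s²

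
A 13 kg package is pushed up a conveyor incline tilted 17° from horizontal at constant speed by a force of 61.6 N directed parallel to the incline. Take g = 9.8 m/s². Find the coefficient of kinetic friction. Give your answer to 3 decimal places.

At constant speed ΣF = 0 along the incline. The applied 61.6 N acts up the slope; the weight component mg sin 17° = 37.248 N and kinetic friction μN both act down the slope.
So 61.6 = 37.248 + μ × 121.833, giving μ = (61.6 − 37.248) / 121.833 = 0.1999.

0.200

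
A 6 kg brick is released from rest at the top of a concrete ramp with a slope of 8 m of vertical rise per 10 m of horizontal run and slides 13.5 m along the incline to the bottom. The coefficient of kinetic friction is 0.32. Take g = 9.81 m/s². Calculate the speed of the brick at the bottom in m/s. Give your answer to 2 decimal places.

9.96 m/s

The weight component along the incline is mg sin 38.66° = 36.770 N and the normal force is N = mg cos 38.66° = 45.962 N.
Friction up the slope is f = μN = 0.32 × 45.962 = 14.708 N, so the net downslope force is 36.770 − 14.708 = 22.062 N and a = 22.062 / 6 = 3.6770 m/s².
Starting from rest over a distance of 13.5 m, v² = 2aL = 2 × 3.6770 × 13.5 = 99.2790, so v = 9.9639 m/s.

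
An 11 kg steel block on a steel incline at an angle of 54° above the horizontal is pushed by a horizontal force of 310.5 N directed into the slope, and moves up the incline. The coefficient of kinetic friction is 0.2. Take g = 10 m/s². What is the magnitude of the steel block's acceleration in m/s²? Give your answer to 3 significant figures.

The horizontal push has components F cos 54° = 310.5 × 0.5878 = 182.512 N up the incline and F sin 54° = 310.5 × 0.8090 = 251.195 N pressing into the surface.
The normal force is therefore N = mg cos 54° + F sin 54° = 64.658 + 251.195 = 315.853 N, and kinetic friction down the slope is μN = 0.2 × 315.853 = 63.171 N.
Along the incline: F cos 54° − mg sin 54° − μN = ma, so 182.512 − 88.990 − 63.171 = 11 a, giving a = 2.7592 m/s².

2.76 m/s²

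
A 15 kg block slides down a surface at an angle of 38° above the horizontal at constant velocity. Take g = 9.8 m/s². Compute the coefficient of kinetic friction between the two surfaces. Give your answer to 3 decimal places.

At constant velocity the net force along the incline is zero: mg sin 38° = μ mg cos 38°.
So μ = tan 38° = 0.6157 / 0.7880 = 0.7813.

0.781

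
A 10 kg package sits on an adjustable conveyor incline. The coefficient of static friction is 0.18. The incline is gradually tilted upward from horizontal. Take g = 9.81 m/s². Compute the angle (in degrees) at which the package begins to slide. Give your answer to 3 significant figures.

10.2°

At the threshold of sliding, static friction is at its maximum μ_s N and exactly balances the weight component along the incline: mg sin θ = μ_s mg cos θ.
Hence tan θ = μ_s = 0.18, so θ = arctan(0.18) = 10.2040°.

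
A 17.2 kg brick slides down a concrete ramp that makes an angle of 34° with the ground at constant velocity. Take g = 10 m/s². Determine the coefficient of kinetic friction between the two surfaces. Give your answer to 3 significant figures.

0.675

At constant velocity the net force along the incline is zero: mg sin 34° = μ mg cos 34°.
So μ = tan 34° = 0.5592 / 0.8290 = 0.6745.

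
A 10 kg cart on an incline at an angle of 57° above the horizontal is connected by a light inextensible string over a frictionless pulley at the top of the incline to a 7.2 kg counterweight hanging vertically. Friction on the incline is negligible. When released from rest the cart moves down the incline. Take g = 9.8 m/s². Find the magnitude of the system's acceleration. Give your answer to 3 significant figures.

For the cart on the incline: the weight component along the slope is m₁g sin 57° = 10 × 9.8 × 0.8387 = 82.193 N and the normal force is N = m₁g cos 57° = 53.375 N.
Newton's second law for the cart (down-slope positive): 82.193 − T = 10 a. For the hanging counterweight (upward positive): T − 7.2 × 9.8 = 7.2 a.
Adding the two equations eliminates T: 11.633 = 17.2 a, so a = 0.6763 m/s².

0.676 m/s²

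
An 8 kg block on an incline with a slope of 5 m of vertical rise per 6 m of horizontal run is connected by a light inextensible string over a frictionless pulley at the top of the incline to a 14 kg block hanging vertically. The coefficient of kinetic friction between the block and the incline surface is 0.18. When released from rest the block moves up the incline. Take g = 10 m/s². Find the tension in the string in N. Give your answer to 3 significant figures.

For the block on the incline: the weight component along the slope is m₁g sin 39.81° = 8 × 10 × 0.6402 = 51.216 N and the normal force is N = m₁g cos 39.81° = 61.458 N.
Kinetic friction opposes the block's motion up the incline: f = μN = 0.18 × 61.458 = 11.062 N acting down the slope.
Newton's second law for the block (up-slope positive): T − 51.216 − 11.062 = 8 a. For the hanging block (downward positive): 14 × 10 − T = 14 a.
Adding the two equations eliminates T: 77.722 = 22 a, so a = 3.5328 m/s².
Then from the hanging block's equation, T = 14 × (10 − 3.5328) = 90.541 N.

90.5 N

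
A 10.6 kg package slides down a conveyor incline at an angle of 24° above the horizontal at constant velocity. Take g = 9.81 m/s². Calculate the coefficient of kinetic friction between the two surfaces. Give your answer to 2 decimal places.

0.45

At constant velocity the net force along the incline is zero: mg sin 24° = μ mg cos 24°.
So μ = tan 24° = 0.4067 / 0.9135 = 0.4452.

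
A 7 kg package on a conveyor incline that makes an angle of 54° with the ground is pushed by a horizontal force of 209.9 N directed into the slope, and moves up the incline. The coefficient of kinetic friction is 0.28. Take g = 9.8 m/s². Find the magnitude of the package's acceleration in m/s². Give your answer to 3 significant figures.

1.29 m/s²

The horizontal push has components F cos 54° = 209.9 × 0.5878 = 123.379 N up the incline and F sin 54° = 209.9 × 0.8090 = 169.809 N pressing into the surface.
The normal force is therefore N = mg cos 54° + F sin 54° = 40.323 + 169.809 = 210.132 N, and kinetic friction down the slope is μN = 0.28 × 210.132 = 58.837 N.
Along the incline: F cos 54° − mg sin 54° − μN = ma, so 123.379 − 55.497 − 58.837 = 7 a, giving a = 1.2921 m/s².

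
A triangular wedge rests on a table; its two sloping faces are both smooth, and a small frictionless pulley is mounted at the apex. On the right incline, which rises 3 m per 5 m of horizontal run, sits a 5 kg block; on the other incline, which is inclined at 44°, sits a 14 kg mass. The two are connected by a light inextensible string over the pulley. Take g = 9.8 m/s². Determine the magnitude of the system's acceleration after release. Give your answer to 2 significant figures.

Resolve each weight along its own incline: the 5 kg mass has component 5 × 9.8 × sin 30.96° = 25.210 N down its slope, and the 14 kg mass has 14 × 9.8 × sin 44° = 95.307 N down its slope.
The 14 kg side's 95.307 N exceeds the other side's 25.210 N, so that mass slides down and the 5 kg mass slides up. Taking that direction as positive, Newton's second law for the whole system gives 95.307 − 25.210 = (5 + 14) a, so a = 70.097 / 19 = 3.6893 m/s².

3.7 m/s²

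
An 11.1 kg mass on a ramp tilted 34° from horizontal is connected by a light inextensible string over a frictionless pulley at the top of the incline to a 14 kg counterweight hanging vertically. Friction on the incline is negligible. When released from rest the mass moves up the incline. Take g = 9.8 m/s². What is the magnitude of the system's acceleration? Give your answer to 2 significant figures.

For the mass on the incline: the weight component along the slope is m₁g sin 34° = 11.1 × 9.8 × 0.5592 = 60.830 N and the normal force is N = m₁g cos 34° = 90.183 N.
Newton's second law for the mass (up-slope positive): T − 60.830 = 11.1 a. For the hanging counterweight (downward positive): 14 × 9.8 − T = 14 a.
Adding the two equations eliminates T: 76.370 = 25.1 a, so a = 3.0426 m/s².

3.0 m/s²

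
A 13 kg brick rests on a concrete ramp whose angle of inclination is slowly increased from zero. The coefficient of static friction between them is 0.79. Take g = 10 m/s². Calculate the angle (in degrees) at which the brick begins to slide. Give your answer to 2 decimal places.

At the threshold of sliding, static friction is at its maximum μ_s N and exactly balances the weight component along the incline: mg sin θ = μ_s mg cos θ.
Hence tan θ = μ_s = 0.79, so θ = arctan(0.79) = 38.3087°.

38.31°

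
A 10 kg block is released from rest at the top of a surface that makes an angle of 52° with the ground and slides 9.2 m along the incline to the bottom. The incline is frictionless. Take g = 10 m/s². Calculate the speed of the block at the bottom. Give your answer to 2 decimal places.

12.04 m/s

The weight component along the incline is mg sin 52° = 78.801 N and the normal force is N = mg cos 52° = 61.566 N.
With no friction, a = g sin 52° = 7.8801 m/s².
Starting from rest over a distance of 9.2 m, v² = 2aL = 2 × 7.8801 × 9.2 = 144.9938, so v = 12.0413 m/s.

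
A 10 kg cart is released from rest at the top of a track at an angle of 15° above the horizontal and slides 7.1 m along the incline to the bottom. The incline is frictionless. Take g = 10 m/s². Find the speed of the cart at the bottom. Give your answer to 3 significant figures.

The weight component along the incline is mg sin 15° = 25.882 N and the normal force is N = mg cos 15° = 96.593 N.
With no friction, a = g sin 15° = 2.5882 m/s².
Starting from rest over a distance of 7.1 m, v² = 2aL = 2 × 2.5882 × 7.1 = 36.7524, so v = 6.0624 m/s.

6.06 m/s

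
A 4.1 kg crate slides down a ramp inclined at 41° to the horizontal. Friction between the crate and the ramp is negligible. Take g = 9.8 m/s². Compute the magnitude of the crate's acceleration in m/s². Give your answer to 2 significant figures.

Resolving the weight along the incline: the component pulling the crate down the slope is mg sin 41° = 4.1 × 9.8 × 0.6561 = 26.362 N, and the normal force is N = mg cos 41° = 4.1 × 9.8 × 0.7547 = 30.324 N.
With no friction the net force along the incline is 26.362 N, so a = g sin 41° = 26.362 / 4.1 = 6.4298 m/s².

6.4 m/s²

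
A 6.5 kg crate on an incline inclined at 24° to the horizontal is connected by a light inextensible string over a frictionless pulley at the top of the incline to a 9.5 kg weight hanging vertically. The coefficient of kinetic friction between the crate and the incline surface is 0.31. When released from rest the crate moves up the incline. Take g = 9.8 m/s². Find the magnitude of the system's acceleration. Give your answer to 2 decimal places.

3.07 m/s²

For the crate on the incline: the weight component along the slope is m₁g sin 24° = 6.5 × 9.8 × 0.4067 = 25.907 N and the normal force is N = m₁g cos 24° = 58.193 N.
Kinetic friction opposes the crate's motion up the incline: f = μN = 0.31 × 58.193 = 18.040 N acting down the slope.
Newton's second law for the crate (up-slope positive): T − 25.907 − 18.040 = 6.5 a. For the hanging weight (downward positive): 9.5 × 9.8 − T = 9.5 a.
Adding the two equations eliminates T: 49.153 = 16 a, so a = 3.0721 m/s².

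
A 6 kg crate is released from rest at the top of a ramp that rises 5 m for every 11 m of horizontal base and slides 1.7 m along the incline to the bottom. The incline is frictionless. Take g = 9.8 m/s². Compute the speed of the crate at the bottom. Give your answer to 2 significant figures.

3.7 m/s

The weight component along the incline is mg sin 24.44° = 24.332 N and the normal force is N = mg cos 24.44° = 53.530 N.
With no friction, a = g sin 24.44° = 4.0553 m/s².
Starting from rest over a distance of 1.7 m, v² = 2aL = 2 × 4.0553 × 1.7 = 13.7880, so v = 3.7132 m/s.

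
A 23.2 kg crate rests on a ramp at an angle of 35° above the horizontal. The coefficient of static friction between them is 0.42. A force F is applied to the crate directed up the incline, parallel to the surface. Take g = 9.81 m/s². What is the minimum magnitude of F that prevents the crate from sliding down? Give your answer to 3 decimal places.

The normal force is N = mg cos 35° = 186.432 N. With F at its minimum the crate is on the verge of sliding down, so static friction is at its maximum μ_s N = 0.42 × 186.432 = 78.301 N and acts up the slope.
Equilibrium along the incline: F + μ_s N = mg sin 35°, so F = 130.541 − 78.301 = 52.240 N.

52.240 N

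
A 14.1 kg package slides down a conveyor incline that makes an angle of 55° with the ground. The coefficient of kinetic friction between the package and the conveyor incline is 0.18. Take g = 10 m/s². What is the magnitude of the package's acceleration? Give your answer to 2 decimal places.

7.16 m/s²

Resolving the weight along the incline: the component pulling the package down the slope is mg sin 55° = 14.1 × 10 × 0.8192 = 115.507 N, and the normal force is N = mg cos 55° = 14.1 × 10 × 0.5736 = 80.878 N.
Kinetic friction acts up the slope with magnitude f = μN = 0.18 × 80.878 = 14.558 N.
Net force along the incline is 115.507 − 14.558 = 100.949 N, so a = 100.949 / 14.1 = 7.1595 m/s².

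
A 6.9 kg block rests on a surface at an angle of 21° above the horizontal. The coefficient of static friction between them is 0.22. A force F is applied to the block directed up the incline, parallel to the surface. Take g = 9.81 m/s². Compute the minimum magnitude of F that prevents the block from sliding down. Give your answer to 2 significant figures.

The normal force is N = mg cos 21° = 63.193 N. With F at its minimum the block is on the verge of sliding down, so static friction is at its maximum μ_s N = 0.22 × 63.193 = 13.902 N and acts up the slope.
Equilibrium along the incline: F + μ_s N = mg sin 21°, so F = 24.258 − 13.902 = 10.356 N.

10 N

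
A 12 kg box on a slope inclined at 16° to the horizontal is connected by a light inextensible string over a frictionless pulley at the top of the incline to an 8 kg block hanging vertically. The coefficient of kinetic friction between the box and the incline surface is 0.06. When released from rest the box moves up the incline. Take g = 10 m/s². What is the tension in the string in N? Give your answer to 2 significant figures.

64 N

For the box on the incline: the weight component along the slope is m₁g sin 16° = 12 × 10 × 0.2756 = 33.072 N and the normal force is N = m₁g cos 16° = 115.351 N.
Kinetic friction opposes the box's motion up the incline: f = μN = 0.06 × 115.351 = 6.921 N acting down the slope.
Newton's second law for the box (up-slope positive): T − 33.072 − 6.921 = 12 a. For the hanging block (downward positive): 8 × 10 − T = 8 a.
Adding the two equations eliminates T: 40.007 = 20 a, so a = 2.0004 m/s².
Then from the hanging block's equation, T = 8 × (10 − 2.0004) = 63.997 N.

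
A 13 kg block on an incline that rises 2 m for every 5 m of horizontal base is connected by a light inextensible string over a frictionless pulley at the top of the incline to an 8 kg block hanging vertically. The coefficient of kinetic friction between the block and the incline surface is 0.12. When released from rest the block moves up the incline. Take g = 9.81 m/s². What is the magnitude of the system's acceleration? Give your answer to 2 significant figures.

0.81 m/s²

For the block on the incline: the weight component along the slope is m₁g sin 21.80° = 13 × 9.81 × 0.3714 = 47.365 N and the normal force is N = m₁g cos 21.80° = 118.409 N.
Kinetic friction opposes the block's motion up the incline: f = μN = 0.12 × 118.409 = 14.209 N acting down the slope.
Newton's second law for the block (up-slope positive): T − 47.365 − 14.209 = 13 a. For the hanging block (downward positive): 8 × 9.81 − T = 8 a.
Adding the two equations eliminates T: 16.906 = 21 a, so a = 0.8050 m/s².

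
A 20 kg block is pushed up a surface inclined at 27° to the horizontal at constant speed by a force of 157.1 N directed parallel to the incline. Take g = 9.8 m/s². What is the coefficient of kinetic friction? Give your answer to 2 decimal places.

0.39

At constant speed ΣF = 0 along the incline. The applied 157.1 N acts up the slope; the weight component mg sin 27° = 88.982 N and kinetic friction μN both act down the slope.
So 157.1 = 88.982 + μ × 174.637, giving μ = (157.1 − 88.982) / 174.637 = 0.3901.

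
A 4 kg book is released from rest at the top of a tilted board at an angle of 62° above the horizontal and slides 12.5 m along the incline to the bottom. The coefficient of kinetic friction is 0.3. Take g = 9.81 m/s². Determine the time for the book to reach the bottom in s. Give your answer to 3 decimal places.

The weight component along the incline is mg sin 62° = 34.647 N and the normal force is N = mg cos 62° = 18.422 N.
Friction up the slope is f = μN = 0.3 × 18.422 = 5.527 N, so the net downslope force is 34.647 − 5.527 = 29.120 N and a = 29.120 / 4 = 7.2800 m/s².
Starting from rest, L = ½at², so t = √(2L/a) = √(2 × 12.5 / 7.2800) = 1.8531 s.

1.853 s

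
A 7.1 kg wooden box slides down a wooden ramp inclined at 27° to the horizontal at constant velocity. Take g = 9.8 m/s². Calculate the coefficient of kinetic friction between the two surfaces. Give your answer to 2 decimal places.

0.51

At constant velocity the net force along the incline is zero: mg sin 27° = μ mg cos 27°.
So μ = tan 27° = 0.4540 / 0.8910 = 0.5095.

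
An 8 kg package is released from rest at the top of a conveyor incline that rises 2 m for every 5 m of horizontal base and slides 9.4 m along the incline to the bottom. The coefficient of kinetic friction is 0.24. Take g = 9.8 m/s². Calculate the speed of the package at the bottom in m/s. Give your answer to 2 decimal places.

The weight component along the incline is mg sin 21.80° = 29.117 N and the normal force is N = mg cos 21.80° = 72.793 N.
Friction up the slope is f = μN = 0.24 × 72.793 = 17.470 N, so the net downslope force is 29.117 − 17.470 = 11.647 N and a = 11.647 / 8 = 1.4559 m/s².
Starting from rest over a distance of 9.4 m, v² = 2aL = 2 × 1.4559 × 9.4 = 27.3709, so v = 5.2317 m/s.

5.23 m/s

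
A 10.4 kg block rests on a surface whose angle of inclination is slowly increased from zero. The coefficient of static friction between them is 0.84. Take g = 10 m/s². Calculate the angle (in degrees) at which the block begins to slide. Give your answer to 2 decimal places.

40.03°

At the threshold of sliding, static friction is at its maximum μ_s N and exactly balances the weight component along the incline: mg sin θ = μ_s mg cos θ.
Hence tan θ = μ_s = 0.84, so θ = arctan(0.84) = 40.0303°.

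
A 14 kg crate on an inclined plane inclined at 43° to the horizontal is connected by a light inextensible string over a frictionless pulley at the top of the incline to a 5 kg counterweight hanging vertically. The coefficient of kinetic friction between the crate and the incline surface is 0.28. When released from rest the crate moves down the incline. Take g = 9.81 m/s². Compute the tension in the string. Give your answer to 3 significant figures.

53.4 N

For the crate on the incline: the weight component along the slope is m₁g sin 43° = 14 × 9.81 × 0.6820 = 93.666 N and the normal force is N = m₁g cos 43° = 100.444 N.
Kinetic friction opposes the crate's motion down the incline: f = μN = 0.28 × 100.444 = 28.124 N acting up the slope.
Newton's second law for the crate (down-slope positive): 93.666 − 28.124 − T = 14 a. For the hanging counterweight (upward positive): T − 5 × 9.81 = 5 a.
Adding the two equations eliminates T: 16.492 = 19 a, so a = 0.8680 m/s².
Then from the hanging counterweight's equation, T = 5 × (9.81 + 0.8680) = 53.390 N.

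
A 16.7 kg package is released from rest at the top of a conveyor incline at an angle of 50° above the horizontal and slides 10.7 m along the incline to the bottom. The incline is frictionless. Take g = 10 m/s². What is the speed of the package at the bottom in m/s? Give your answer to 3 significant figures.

12.8 m/s

The weight component along the incline is mg sin 50° = 127.929 N and the normal force is N = mg cos 50° = 107.346 N.
With no friction, a = g sin 50° = 7.6604 m/s².
Starting from rest over a distance of 10.7 m, v² = 2aL = 2 × 7.6604 × 10.7 = 163.9326, so v = 12.8036 m/s.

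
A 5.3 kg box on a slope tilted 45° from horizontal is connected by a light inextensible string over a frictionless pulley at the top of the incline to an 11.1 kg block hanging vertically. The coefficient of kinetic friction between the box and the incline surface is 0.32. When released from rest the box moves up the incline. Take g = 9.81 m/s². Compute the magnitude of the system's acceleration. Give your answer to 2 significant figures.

3.7 m/s²

For the box on the incline: the weight component along the slope is m₁g sin 45° = 5.3 × 9.81 × 0.7071 = 36.764 N and the normal force is N = m₁g cos 45° = 36.765 N.
Kinetic friction opposes the box's motion up the incline: f = μN = 0.32 × 36.765 = 11.765 N acting down the slope.
Newton's second law for the box (up-slope positive): T − 36.764 − 11.765 = 5.3 a. For the hanging block (downward positive): 11.1 × 9.81 − T = 11.1 a.
Adding the two equations eliminates T: 60.362 = 16.4 a, so a = 3.6806 m/s².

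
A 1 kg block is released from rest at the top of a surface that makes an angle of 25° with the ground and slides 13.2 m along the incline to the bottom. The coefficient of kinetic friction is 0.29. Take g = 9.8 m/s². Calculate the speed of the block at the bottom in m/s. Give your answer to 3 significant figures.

6.43 m/s

The weight component along the incline is mg sin 25° = 4.142 N and the normal force is N = mg cos 25° = 8.882 N.
Friction up the slope is f = μN = 0.29 × 8.882 = 2.576 N, so the net downslope force is 4.142 − 2.576 = 1.566 N and a = 1.566 / 1 = 1.5660 m/s².
Starting from rest over a distance of 13.2 m, v² = 2aL = 2 × 1.5660 × 13.2 = 41.3424, so v = 6.4298 m/s.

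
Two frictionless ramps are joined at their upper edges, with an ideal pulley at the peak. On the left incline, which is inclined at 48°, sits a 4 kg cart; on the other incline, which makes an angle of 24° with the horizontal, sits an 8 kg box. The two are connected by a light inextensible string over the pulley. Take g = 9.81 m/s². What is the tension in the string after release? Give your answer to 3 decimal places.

Resolve each weight along its own incline: the 4 kg mass has component 4 × 9.81 × sin 48° = 29.161 N down its slope, and the 8 kg mass has 8 × 9.81 × sin 24° = 31.921 N down its slope.
The 8 kg side's 31.921 N exceeds the other side's 29.161 N, so that mass slides down and the 4 kg mass slides up. Taking that direction as positive, Newton's second law for the whole system gives 31.921 − 29.161 = (4 + 8) a, so a = 2.760 / 12 = 0.2300 m/s².
For the 4 kg mass (up-slope positive): T − 29.161 = 4 × 0.2300, so T = 30.081 N.

30.081 N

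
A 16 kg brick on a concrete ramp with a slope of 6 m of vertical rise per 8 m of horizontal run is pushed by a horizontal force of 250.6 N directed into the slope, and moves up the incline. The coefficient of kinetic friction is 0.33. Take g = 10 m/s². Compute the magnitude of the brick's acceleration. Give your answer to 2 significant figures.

The horizontal push has components F cos 36.87° = 250.6 × 0.8000 = 200.480 N up the incline and F sin 36.87° = 250.6 × 0.6000 = 150.360 N pressing into the surface.
The normal force is therefore N = mg cos 36.87° + F sin 36.87° = 128.000 + 150.360 = 278.360 N, and kinetic friction down the slope is μN = 0.33 × 278.360 = 91.859 N.
Along the incline: F cos 36.87° − mg sin 36.87° − μN = ma, so 200.480 − 96.000 − 91.859 = 16 a, giving a = 0.7888 m/s².

0.79 m/s²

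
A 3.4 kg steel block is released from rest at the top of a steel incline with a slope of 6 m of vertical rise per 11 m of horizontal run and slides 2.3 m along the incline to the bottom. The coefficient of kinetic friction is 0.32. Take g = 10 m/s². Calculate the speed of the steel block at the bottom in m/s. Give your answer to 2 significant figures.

The weight component along the incline is mg sin 28.61° = 16.281 N and the normal force is N = mg cos 28.61° = 29.848 N.
Friction up the slope is f = μN = 0.32 × 29.848 = 9.551 N, so the net downslope force is 16.281 − 9.551 = 6.730 N and a = 6.730 / 3.4 = 1.9794 m/s².
Starting from rest over a distance of 2.3 m, v² = 2aL = 2 × 1.9794 × 2.3 = 9.1052, so v = 3.0175 m/s.

3.0 m/s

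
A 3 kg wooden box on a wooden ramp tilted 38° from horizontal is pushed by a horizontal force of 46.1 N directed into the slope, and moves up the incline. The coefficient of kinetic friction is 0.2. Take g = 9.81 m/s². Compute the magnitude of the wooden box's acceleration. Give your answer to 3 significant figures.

2.63 m/s²

The horizontal push has components F cos 38° = 46.1 × 0.7880 = 36.327 N up the incline and F sin 38° = 46.1 × 0.6157 = 28.384 N pressing into the surface.
The normal force is therefore N = mg cos 38° + F sin 38° = 23.191 + 28.384 = 51.575 N, and kinetic friction down the slope is μN = 0.2 × 51.575 = 10.315 N.
Along the incline: F cos 38° − mg sin 38° − μN = ma, so 36.327 − 18.120 − 10.315 = 3 a, giving a = 2.6307 m/s².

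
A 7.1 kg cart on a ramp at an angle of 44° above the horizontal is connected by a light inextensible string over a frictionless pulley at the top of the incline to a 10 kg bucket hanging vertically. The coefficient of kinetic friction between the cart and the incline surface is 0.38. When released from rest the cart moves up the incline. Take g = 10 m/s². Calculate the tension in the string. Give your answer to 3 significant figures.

81.7 N

For the cart on the incline: the weight component along the slope is m₁g sin 44° = 7.1 × 10 × 0.6947 = 49.324 N and the normal force is N = m₁g cos 44° = 51.073 N.
Kinetic friction opposes the cart's motion up the incline: f = μN = 0.38 × 51.073 = 19.408 N acting down the slope.
Newton's second law for the cart (up-slope positive): T − 49.324 − 19.408 = 7.1 a. For the hanging bucket (downward positive): 10 × 10 − T = 10 a.
Adding the two equations eliminates T: 31.268 = 17.1 a, so a = 1.8285 m/s².
Then from the hanging bucket's equation, T = 10 × (10 − 1.8285) = 81.715 N.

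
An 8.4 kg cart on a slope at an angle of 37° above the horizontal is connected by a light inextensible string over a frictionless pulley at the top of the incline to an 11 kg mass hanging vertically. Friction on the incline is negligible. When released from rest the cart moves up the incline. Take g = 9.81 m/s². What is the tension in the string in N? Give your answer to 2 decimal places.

74.84 N

For the cart on the incline: the weight component along the slope is m₁g sin 37° = 8.4 × 9.81 × 0.6018 = 49.591 N and the normal force is N = m₁g cos 37° = 65.811 N.
Newton's second law for the cart (up-slope positive): T − 49.591 = 8.4 a. For the hanging mass (downward positive): 11 × 9.81 − T = 11 a.
Adding the two equations eliminates T: 58.319 = 19.4 a, so a = 3.0061 m/s².
Then from the hanging mass's equation, T = 11 × (9.81 − 3.0061) = 74.843 N.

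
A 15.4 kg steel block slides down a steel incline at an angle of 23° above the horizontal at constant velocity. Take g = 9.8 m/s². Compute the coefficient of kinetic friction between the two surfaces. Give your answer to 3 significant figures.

At constant velocity the net force along the incline is zero: mg sin 23° = μ mg cos 23°.
So μ = tan 23° = 0.3907 / 0.9205 = 0.4244.

0.424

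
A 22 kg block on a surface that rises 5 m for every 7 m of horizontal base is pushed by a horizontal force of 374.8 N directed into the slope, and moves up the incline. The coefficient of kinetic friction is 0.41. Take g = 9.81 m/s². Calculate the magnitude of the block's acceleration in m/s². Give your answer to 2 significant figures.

The horizontal push has components F cos 35.54° = 374.8 × 0.8137 = 304.975 N up the incline and F sin 35.54° = 374.8 × 0.5812 = 217.834 N pressing into the surface.
The normal force is therefore N = mg cos 35.54° + F sin 35.54° = 175.613 + 217.834 = 393.447 N, and kinetic friction down the slope is μN = 0.41 × 393.447 = 161.313 N.
Along the incline: F cos 35.54° − mg sin 35.54° − μN = ma, so 304.975 − 125.435 − 161.313 = 22 a, giving a = 0.8285 m/s².

0.83 m/s²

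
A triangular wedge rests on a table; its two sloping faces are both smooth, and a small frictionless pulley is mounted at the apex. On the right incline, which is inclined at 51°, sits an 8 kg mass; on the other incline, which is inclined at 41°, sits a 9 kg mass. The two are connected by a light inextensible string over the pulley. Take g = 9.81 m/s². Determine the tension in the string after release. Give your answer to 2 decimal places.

59.55 N

Resolve each weight along its own incline: the 8 kg mass has component 8 × 9.81 × sin 51° = 60.990 N down its slope, and the 9 kg mass has 9 × 9.81 × sin 41° = 57.923 N down its slope.
The 8 kg side's 60.990 N exceeds the other side's 57.923 N, so that mass slides down and the 9 kg mass slides up. Taking that direction as positive, Newton's second law for the whole system gives 60.990 − 57.923 = (8 + 9) a, so a = 3.067 / 17 = 0.1804 m/s².
For the 9 kg mass (up-slope positive): T − 57.923 = 9 × 0.1804, so T = 59.547 N.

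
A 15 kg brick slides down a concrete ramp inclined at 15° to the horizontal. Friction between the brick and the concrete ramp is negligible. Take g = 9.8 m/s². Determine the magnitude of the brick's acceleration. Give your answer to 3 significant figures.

Resolving the weight along the incline: the component pulling the brick down the slope is mg sin 15° = 15 × 9.8 × 0.2588 = 38.044 N, and the normal force is N = mg cos 15° = 15 × 9.8 × 0.9659 = 141.987 N.
With no friction the net force along the incline is 38.044 N, so a = g sin 15° = 38.044 / 15 = 2.5363 m/s².

2.54 m/s²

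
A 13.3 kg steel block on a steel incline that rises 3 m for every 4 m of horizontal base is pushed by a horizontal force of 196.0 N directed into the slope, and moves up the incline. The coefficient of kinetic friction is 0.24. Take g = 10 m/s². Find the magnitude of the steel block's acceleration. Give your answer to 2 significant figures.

The horizontal push has components F cos 36.87° = 196.0 × 0.8000 = 156.800 N up the incline and F sin 36.87° = 196.0 × 0.6000 = 117.600 N pressing into the surface.
The normal force is therefore N = mg cos 36.87° + F sin 36.87° = 106.400 + 117.600 = 224.000 N, and kinetic friction down the slope is μN = 0.24 × 224.000 = 53.760 N.
Along the incline: F cos 36.87° − mg sin 36.87° − μN = ma, so 156.800 − 79.800 − 53.760 = 13.3 a, giving a = 1.7474 m/s².

1.7 m/s²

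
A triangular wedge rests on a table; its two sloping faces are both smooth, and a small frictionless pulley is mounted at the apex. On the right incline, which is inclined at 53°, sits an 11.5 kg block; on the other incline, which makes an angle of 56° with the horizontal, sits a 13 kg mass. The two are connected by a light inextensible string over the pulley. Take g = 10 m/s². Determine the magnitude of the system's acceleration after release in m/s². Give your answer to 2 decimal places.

0.65 m/s²

Resolve each weight along its own incline: the 11.5 kg mass has component 11.5 × 10 × sin 53° = 91.843 N down its slope, and the 13 kg mass has 13 × 10 × sin 56° = 107.775 N down its slope.
The 13 kg side's 107.775 N exceeds the other side's 91.843 N, so that mass slides down and the 11.5 kg mass slides up. Taking that direction as positive, Newton's second law for the whole system gives 107.775 − 91.843 = (11.5 + 13) a, so a = 15.932 / 24.5 = 0.6503 m/s².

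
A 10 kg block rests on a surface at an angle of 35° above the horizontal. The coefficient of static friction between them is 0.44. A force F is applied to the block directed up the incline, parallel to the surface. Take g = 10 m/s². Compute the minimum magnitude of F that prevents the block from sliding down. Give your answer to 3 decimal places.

21.315 N

The normal force is N = mg cos 35° = 81.915 N. With F at its minimum the block is on the verge of sliding down, so static friction is at its maximum μ_s N = 0.44 × 81.915 = 36.043 N and acts up the slope.
Equilibrium along the incline: F + μ_s N = mg sin 35°, so F = 57.358 − 36.043 = 21.315 N.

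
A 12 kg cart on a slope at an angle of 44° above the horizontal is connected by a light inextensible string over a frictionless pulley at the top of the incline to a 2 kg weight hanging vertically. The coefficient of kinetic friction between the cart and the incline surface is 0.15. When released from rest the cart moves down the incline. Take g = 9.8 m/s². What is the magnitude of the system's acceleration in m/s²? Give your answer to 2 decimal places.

For the cart on the incline: the weight component along the slope is m₁g sin 44° = 12 × 9.8 × 0.6947 = 81.697 N and the normal force is N = m₁g cos 44° = 84.594 N.
Kinetic friction opposes the cart's motion down the incline: f = μN = 0.15 × 84.594 = 12.689 N acting up the slope.
Newton's second law for the cart (down-slope positive): 81.697 − 12.689 − T = 12 a. For the hanging weight (upward positive): T − 2 × 9.8 = 2 a.
Adding the two equations eliminates T: 49.408 = 14 a, so a = 3.5291 m/s².

3.53 m/s²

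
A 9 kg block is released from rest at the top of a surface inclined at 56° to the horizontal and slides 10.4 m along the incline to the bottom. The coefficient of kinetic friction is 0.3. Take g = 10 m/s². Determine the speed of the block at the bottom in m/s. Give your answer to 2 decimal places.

The weight component along the incline is mg sin 56° = 74.613 N and the normal force is N = mg cos 56° = 50.327 N.
Friction up the slope is f = μN = 0.3 × 50.327 = 15.098 N, so the net downslope force is 74.613 − 15.098 = 59.515 N and a = 59.515 / 9 = 6.6128 m/s².
Starting from rest over a distance of 10.4 m, v² = 2aL = 2 × 6.6128 × 10.4 = 137.5462, so v = 11.7280 m/s.

11.73 m/s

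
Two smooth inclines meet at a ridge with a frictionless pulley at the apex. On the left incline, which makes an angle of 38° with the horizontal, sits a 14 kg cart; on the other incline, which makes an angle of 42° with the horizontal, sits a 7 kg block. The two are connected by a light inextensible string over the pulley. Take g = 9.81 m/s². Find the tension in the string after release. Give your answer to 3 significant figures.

58.8 N

Resolve each weight along its own incline: the 14 kg mass has component 14 × 9.81 × sin 38° = 84.555 N down its slope, and the 7 kg mass has 7 × 9.81 × sin 42° = 45.949 N down its slope.
The 14 kg side's 84.555 N exceeds the other side's 45.949 N, so that mass slides down and the 7 kg mass slides up. Taking that direction as positive, Newton's second law for the whole system gives 84.555 − 45.949 = (14 + 7) a, so a = 38.606 / 21 = 1.8384 m/s².
For the 7 kg mass (up-slope positive): T − 45.949 = 7 × 1.8384, so T = 58.818 N.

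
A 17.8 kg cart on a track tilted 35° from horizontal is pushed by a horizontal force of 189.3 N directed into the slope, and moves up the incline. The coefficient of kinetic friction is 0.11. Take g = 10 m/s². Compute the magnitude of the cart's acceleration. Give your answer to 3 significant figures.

The horizontal push has components F cos 35° = 189.3 × 0.8192 = 155.075 N up the incline and F sin 35° = 189.3 × 0.5736 = 108.582 N pressing into the surface.
The normal force is therefore N = mg cos 35° + F sin 35° = 145.818 + 108.582 = 254.400 N, and kinetic friction down the slope is μN = 0.11 × 254.400 = 27.984 N.
Along the incline: F cos 35° − mg sin 35° − μN = ma, so 155.075 − 102.101 − 27.984 = 17.8 a, giving a = 1.4039 m/s².

1.40 m/s²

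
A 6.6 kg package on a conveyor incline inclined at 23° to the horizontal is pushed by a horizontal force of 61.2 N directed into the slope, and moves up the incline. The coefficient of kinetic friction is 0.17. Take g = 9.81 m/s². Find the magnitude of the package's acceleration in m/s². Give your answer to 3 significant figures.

2.55 m/s²

The horizontal push has components F cos 23° = 61.2 × 0.9205 = 56.335 N up the incline and F sin 23° = 61.2 × 0.3907 = 23.911 N pressing into the surface.
The normal force is therefore N = mg cos 23° + F sin 23° = 59.599 + 23.911 = 83.510 N, and kinetic friction down the slope is μN = 0.17 × 83.510 = 14.197 N.
Along the incline: F cos 23° − mg sin 23° − μN = ma, so 56.335 − 25.296 − 14.197 = 6.6 a, giving a = 2.5518 m/s².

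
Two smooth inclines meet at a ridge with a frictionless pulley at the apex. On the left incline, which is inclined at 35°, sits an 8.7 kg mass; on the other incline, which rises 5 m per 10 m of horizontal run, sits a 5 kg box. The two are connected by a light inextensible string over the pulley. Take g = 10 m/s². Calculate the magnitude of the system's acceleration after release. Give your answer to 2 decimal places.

2.01 m/s²

Resolve each weight along its own incline: the 8.7 kg mass has component 8.7 × 10 × sin 35° = 49.901 N down its slope, and the 5 kg mass has 5 × 10 × sin 26.57° = 22.361 N down its slope.
The 8.7 kg side's 49.901 N exceeds the other side's 22.361 N, so that mass slides down and the 5 kg mass slides up. Taking that direction as positive, Newton's second law for the whole system gives 49.901 − 22.361 = (8.7 + 5) a, so a = 27.540 / 13.7 = 2.0102 m/s².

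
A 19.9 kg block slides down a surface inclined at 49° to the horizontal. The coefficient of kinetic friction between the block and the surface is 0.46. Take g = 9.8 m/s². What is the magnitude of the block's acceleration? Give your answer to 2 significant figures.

Resolving the weight along the incline: the component pulling the block down the slope is mg sin 49° = 19.9 × 9.8 × 0.7547 = 147.182 N, and the normal force is N = mg cos 49° = 19.9 × 9.8 × 0.6561 = 127.953 N.
Kinetic friction acts up the slope with magnitude f = μN = 0.46 × 127.953 = 58.858 N.
Net force along the incline is 147.182 − 58.858 = 88.324 N, so a = 88.324 / 19.9 = 4.4384 m/s².

4.4 m/s²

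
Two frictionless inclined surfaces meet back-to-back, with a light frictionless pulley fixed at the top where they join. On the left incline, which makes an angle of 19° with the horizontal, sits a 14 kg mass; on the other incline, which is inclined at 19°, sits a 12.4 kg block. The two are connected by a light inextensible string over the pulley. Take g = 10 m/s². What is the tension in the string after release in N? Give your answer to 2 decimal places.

42.82 N

Resolve each weight along its own incline: the 14 kg mass has component 14 × 10 × sin 19° = 45.580 N down its slope, and the 12.4 kg mass has 12.4 × 10 × sin 19° = 40.370 N down its slope.
The 14 kg side's 45.580 N exceeds the other side's 40.370 N, so that mass slides down and the 12.4 kg mass slides up. Taking that direction as positive, Newton's second law for the whole system gives 45.580 − 40.370 = (14 + 12.4) a, so a = 5.210 / 26.4 = 0.1973 m/s².
For the 12.4 kg mass (up-slope positive): T − 40.370 = 12.4 × 0.1973, so T = 42.817 N.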